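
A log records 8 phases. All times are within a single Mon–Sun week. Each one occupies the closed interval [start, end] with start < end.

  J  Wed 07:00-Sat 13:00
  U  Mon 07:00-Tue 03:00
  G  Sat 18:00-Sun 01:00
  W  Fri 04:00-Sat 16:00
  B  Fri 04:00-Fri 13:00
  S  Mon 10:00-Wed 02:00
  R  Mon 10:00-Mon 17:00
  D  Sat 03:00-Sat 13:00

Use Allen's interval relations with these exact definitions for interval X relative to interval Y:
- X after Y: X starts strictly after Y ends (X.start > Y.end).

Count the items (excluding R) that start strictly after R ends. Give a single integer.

5

Target R = [Mon 10:00, Mon 17:00].
B [Fri 04:00, Fri 13:00] → after → counts.
D [Sat 03:00, Sat 13:00] → after → counts.
G [Sat 18:00, Sun 01:00] → after → counts.
J [Wed 07:00, Sat 13:00] → after → counts.
S [Mon 10:00, Wed 02:00] → started-by → no.
U [Mon 07:00, Tue 03:00] → contains → no.
W [Fri 04:00, Sat 16:00] → after → counts.
Total: 5.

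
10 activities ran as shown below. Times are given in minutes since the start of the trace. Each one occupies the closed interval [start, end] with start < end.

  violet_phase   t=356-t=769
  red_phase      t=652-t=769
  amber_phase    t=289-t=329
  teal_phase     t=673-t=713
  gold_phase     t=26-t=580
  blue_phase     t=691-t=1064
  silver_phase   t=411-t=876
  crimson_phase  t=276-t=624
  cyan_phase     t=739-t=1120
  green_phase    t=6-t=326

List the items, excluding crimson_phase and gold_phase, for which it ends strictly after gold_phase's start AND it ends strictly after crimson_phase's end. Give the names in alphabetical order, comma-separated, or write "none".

blue_phase, cyan_phase, red_phase, silver_phase, teal_phase, violet_phase

Conditions: its end is strictly after gold_phase's start (X.end > t=26) AND its end is strictly after crimson_phase's end (X.end > t=624).
amber_phase: end t=329 > t=26? ✓; end t=329 > t=624? ✗ → no.
blue_phase: end t=1064 > t=26? ✓; end t=1064 > t=624? ✓ → yes.
cyan_phase: end t=1120 > t=26? ✓; end t=1120 > t=624? ✓ → yes.
green_phase: end t=326 > t=26? ✓; end t=326 > t=624? ✗ → no.
red_phase: end t=769 > t=26? ✓; end t=769 > t=624? ✓ → yes.
silver_phase: end t=876 > t=26? ✓; end t=876 > t=624? ✓ → yes.
teal_phase: end t=713 > t=26? ✓; end t=713 > t=624? ✓ → yes.
violet_phase: end t=769 > t=26? ✓; end t=769 > t=624? ✓ → yes.
Result: blue_phase, cyan_phase, red_phase, silver_phase, teal_phase, violet_phase.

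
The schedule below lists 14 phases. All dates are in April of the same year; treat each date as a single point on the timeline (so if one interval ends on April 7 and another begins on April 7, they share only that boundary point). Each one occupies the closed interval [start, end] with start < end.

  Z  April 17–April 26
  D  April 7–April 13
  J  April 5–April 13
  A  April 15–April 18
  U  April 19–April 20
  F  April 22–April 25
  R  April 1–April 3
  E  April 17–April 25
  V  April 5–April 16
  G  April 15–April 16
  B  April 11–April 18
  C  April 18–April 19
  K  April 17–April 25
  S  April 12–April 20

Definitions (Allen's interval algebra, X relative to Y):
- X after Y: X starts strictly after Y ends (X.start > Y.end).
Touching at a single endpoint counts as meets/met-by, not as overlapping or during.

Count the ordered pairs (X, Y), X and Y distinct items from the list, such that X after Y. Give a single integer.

Checking all 182 ordered pairs for relation 'after'; matching pairs in alphabetical order:
(A, D): A after D ✓
(A, J): A after J ✓
(A, R): A after R ✓
(B, R): B after R ✓
(C, D): C after D ✓
(C, G): C after G ✓
(C, J): C after J ✓
(C, R): C after R ✓
(C, V): C after V ✓
(D, R): D after R ✓
(E, D): E after D ✓
(E, G): E after G ✓
(E, J): E after J ✓
(E, R): E after R ✓
(E, V): E after V ✓
(F, A): F after A ✓
(F, B): F after B ✓
(F, C): F after C ✓
(F, D): F after D ✓
(F, G): F after G ✓
(F, J): F after J ✓
(F, R): F after R ✓
(F, S): F after S ✓
(F, U): F after U ✓
... plus 24 further pairs not listed.
Count: 48.

48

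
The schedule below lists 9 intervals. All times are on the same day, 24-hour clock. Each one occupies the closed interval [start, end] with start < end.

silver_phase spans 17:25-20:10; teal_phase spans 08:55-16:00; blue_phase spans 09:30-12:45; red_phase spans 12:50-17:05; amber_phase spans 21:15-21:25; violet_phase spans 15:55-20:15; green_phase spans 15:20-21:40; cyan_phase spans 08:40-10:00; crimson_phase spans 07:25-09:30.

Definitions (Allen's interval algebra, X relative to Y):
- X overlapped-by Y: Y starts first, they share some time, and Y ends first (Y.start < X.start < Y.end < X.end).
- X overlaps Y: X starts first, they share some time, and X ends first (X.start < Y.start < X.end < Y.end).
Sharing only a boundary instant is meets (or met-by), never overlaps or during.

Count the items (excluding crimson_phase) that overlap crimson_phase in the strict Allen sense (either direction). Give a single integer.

2

Target crimson_phase = [07:25, 09:30].
amber_phase [21:15, 21:25] → after → no.
blue_phase [09:30, 12:45] → met-by → no.
cyan_phase [08:40, 10:00] → overlapped-by → counts.
green_phase [15:20, 21:40] → after → no.
red_phase [12:50, 17:05] → after → no.
silver_phase [17:25, 20:10] → after → no.
teal_phase [08:55, 16:00] → overlapped-by → counts.
violet_phase [15:55, 20:15] → after → no.
Total: 2.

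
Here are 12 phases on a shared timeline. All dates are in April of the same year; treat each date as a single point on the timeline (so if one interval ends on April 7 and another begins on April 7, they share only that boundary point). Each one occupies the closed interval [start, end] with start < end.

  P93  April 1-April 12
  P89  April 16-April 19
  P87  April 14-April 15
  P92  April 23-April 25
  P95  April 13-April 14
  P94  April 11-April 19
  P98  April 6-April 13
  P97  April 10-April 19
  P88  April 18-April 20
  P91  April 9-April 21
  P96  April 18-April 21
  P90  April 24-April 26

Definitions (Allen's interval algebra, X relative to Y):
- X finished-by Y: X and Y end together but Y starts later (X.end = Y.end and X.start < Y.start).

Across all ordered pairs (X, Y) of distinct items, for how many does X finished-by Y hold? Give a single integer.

4

Checking all 132 ordered pairs for relation 'finished-by'; matching pairs in alphabetical order:
(P91, P96): P91 finished-by P96 ✓
(P94, P89): P94 finished-by P89 ✓
(P97, P89): P97 finished-by P89 ✓
(P97, P94): P97 finished-by P94 ✓
Count: 4.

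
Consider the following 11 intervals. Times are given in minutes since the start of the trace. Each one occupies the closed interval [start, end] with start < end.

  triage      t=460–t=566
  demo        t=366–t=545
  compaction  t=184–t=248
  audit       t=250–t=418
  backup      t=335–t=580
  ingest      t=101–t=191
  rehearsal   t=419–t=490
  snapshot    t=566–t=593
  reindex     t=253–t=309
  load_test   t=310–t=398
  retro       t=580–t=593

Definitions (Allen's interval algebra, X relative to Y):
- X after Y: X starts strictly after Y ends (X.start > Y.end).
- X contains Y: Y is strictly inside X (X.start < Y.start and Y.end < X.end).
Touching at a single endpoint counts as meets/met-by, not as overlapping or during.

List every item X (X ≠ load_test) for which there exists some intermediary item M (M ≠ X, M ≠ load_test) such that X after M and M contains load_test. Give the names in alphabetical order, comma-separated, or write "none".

rehearsal, retro, snapshot, triage

Target load_test = [t=310, t=398].
Intermediaries M with M contains load_test: audit.
Via audit — items with X after audit: rehearsal, retro, snapshot, triage.
Union: rehearsal, retro, snapshot, triage.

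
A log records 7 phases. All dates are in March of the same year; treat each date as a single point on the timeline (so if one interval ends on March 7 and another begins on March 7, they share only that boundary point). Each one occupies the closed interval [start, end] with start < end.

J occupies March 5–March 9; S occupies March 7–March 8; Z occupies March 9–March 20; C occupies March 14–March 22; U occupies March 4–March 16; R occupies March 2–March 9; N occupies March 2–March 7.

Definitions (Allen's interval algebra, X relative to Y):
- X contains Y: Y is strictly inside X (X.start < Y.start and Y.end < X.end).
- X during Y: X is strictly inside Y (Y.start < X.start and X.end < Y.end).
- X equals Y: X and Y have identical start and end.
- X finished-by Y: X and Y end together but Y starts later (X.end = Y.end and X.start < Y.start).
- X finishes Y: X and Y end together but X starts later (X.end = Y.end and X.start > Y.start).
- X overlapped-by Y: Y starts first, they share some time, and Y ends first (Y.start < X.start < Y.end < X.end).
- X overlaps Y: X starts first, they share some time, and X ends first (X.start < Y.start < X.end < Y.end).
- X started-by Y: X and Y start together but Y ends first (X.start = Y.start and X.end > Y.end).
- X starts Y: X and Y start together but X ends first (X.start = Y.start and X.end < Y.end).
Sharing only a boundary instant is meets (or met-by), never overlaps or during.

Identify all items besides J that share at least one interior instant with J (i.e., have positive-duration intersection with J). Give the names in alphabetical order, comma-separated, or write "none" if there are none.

Target J = [March 5, March 9].
C [March 14, March 22] → after → no.
N [March 2, March 7] → overlaps → yes.
R [March 2, March 9] → finished-by → yes.
S [March 7, March 8] → during → yes.
U [March 4, March 16] → contains → yes.
Z [March 9, March 20] → met-by → no.
Result: N, R, S, U.

N, R, S, U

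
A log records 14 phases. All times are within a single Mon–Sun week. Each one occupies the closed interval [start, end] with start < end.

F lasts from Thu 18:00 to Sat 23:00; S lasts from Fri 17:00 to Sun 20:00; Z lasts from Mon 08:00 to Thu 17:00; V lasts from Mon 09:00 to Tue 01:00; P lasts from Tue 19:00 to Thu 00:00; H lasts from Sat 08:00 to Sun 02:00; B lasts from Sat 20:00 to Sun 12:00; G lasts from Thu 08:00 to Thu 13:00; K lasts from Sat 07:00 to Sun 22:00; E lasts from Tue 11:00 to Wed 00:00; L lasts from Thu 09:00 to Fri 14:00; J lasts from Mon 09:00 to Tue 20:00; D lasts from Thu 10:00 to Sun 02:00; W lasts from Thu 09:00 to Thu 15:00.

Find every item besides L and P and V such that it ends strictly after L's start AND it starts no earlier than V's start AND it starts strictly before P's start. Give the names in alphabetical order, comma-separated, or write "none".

Conditions: its end is strictly after L's start (X.end > Thu 09:00) AND its start is no earlier than V's start (X.start >= Mon 09:00) AND its start is strictly before P's start (X.start < Tue 19:00).
B: end Sun 12:00 > Thu 09:00? ✓; start Sat 20:00 >= Mon 09:00? ✓; start Sat 20:00 < Tue 19:00? ✗ → no.
D: end Sun 02:00 > Thu 09:00? ✓; start Thu 10:00 >= Mon 09:00? ✓; start Thu 10:00 < Tue 19:00? ✗ → no.
E: end Wed 00:00 > Thu 09:00? ✗; start Tue 11:00 >= Mon 09:00? ✓; start Tue 11:00 < Tue 19:00? ✓ → no.
F: end Sat 23:00 > Thu 09:00? ✓; start Thu 18:00 >= Mon 09:00? ✓; start Thu 18:00 < Tue 19:00? ✗ → no.
G: end Thu 13:00 > Thu 09:00? ✓; start Thu 08:00 >= Mon 09:00? ✓; start Thu 08:00 < Tue 19:00? ✗ → no.
H: end Sun 02:00 > Thu 09:00? ✓; start Sat 08:00 >= Mon 09:00? ✓; start Sat 08:00 < Tue 19:00? ✗ → no.
J: end Tue 20:00 > Thu 09:00? ✗; start Mon 09:00 >= Mon 09:00? ✓; start Mon 09:00 < Tue 19:00? ✓ → no.
K: end Sun 22:00 > Thu 09:00? ✓; start Sat 07:00 >= Mon 09:00? ✓; start Sat 07:00 < Tue 19:00? ✗ → no.
S: end Sun 20:00 > Thu 09:00? ✓; start Fri 17:00 >= Mon 09:00? ✓; start Fri 17:00 < Tue 19:00? ✗ → no.
W: end Thu 15:00 > Thu 09:00? ✓; start Thu 09:00 >= Mon 09:00? ✓; start Thu 09:00 < Tue 19:00? ✗ → no.
Z: end Thu 17:00 > Thu 09:00? ✓; start Mon 08:00 >= Mon 09:00? ✗; start Mon 08:00 < Tue 19:00? ✓ → no.
Result: none.

none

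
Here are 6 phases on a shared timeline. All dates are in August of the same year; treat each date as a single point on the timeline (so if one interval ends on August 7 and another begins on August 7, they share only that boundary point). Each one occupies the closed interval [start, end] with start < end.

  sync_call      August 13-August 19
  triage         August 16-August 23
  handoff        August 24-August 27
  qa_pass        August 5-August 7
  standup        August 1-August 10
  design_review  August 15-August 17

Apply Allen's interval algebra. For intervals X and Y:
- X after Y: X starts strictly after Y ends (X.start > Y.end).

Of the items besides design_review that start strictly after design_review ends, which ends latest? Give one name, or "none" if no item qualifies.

handoff

Target design_review = [August 15, August 17].
handoff [August 24, August 27] → after → candidate.
qa_pass [August 5, August 7] → before → excluded.
standup [August 1, August 10] → before → excluded.
sync_call [August 13, August 19] → contains → excluded.
triage [August 16, August 23] → overlapped-by → excluded.
Among candidates, latest end is August 27 → handoff.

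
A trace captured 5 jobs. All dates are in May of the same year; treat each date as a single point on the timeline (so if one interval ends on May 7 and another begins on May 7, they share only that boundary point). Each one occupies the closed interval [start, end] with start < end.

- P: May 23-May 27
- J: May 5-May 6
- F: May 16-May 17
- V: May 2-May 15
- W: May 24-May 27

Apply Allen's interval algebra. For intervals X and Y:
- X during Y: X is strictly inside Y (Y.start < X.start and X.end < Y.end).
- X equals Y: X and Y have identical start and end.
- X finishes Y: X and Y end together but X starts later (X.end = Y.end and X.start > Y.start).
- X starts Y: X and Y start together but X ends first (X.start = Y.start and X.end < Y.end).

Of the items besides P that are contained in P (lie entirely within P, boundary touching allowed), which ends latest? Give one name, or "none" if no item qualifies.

W

Target P = [May 23, May 27].
F [May 16, May 17] → before → excluded.
J [May 5, May 6] → before → excluded.
V [May 2, May 15] → before → excluded.
W [May 24, May 27] → finishes → candidate.
Among candidates, latest end is May 27 → W.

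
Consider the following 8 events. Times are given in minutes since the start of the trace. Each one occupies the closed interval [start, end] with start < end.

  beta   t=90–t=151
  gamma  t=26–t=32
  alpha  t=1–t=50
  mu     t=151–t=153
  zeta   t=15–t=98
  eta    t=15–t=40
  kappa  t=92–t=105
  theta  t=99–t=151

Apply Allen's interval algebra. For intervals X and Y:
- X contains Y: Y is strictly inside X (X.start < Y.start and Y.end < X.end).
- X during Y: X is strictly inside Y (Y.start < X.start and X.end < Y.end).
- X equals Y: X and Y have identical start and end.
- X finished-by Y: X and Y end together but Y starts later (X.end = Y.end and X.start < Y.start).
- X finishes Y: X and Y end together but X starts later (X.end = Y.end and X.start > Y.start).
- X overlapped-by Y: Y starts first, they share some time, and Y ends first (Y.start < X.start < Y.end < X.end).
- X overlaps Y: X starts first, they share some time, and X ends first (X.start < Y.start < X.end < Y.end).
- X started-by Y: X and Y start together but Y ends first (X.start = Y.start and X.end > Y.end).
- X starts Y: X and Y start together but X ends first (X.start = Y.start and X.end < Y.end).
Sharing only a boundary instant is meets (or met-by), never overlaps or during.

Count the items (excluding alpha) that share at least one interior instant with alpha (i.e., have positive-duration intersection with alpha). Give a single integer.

Target alpha = [t=1, t=50].
beta [t=90, t=151] → after → no.
eta [t=15, t=40] → during → counts.
gamma [t=26, t=32] → during → counts.
kappa [t=92, t=105] → after → no.
mu [t=151, t=153] → after → no.
theta [t=99, t=151] → after → no.
zeta [t=15, t=98] → overlapped-by → counts.
Total: 3.

3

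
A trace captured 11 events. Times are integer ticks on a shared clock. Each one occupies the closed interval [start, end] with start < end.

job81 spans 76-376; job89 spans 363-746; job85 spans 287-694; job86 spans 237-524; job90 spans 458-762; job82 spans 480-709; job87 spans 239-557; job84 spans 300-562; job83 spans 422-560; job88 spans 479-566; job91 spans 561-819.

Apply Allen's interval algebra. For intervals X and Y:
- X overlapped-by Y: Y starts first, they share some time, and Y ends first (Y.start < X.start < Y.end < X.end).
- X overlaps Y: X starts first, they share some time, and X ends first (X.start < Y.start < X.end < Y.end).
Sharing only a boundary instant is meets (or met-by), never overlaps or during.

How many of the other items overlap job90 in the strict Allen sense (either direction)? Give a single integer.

7

Target job90 = [458, 762].
job81 [76, 376] → before → no.
job82 [480, 709] → during → no.
job83 [422, 560] → overlaps → counts.
job84 [300, 562] → overlaps → counts.
job85 [287, 694] → overlaps → counts.
job86 [237, 524] → overlaps → counts.
job87 [239, 557] → overlaps → counts.
job88 [479, 566] → during → no.
job89 [363, 746] → overlaps → counts.
job91 [561, 819] → overlapped-by → counts.
Total: 7.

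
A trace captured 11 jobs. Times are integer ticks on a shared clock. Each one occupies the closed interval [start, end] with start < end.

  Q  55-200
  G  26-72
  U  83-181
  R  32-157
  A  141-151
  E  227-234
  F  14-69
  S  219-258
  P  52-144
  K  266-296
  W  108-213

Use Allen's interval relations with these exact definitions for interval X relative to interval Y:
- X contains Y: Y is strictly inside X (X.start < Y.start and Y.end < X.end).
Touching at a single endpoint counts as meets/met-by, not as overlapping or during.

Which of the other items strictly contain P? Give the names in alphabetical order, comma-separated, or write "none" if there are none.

R

Target P = [52, 144].
A [141, 151] → overlapped-by → no.
E [227, 234] → after → no.
F [14, 69] → overlaps → no.
G [26, 72] → overlaps → no.
K [266, 296] → after → no.
Q [55, 200] → overlapped-by → no.
R [32, 157] → contains → yes.
S [219, 258] → after → no.
U [83, 181] → overlapped-by → no.
W [108, 213] → overlapped-by → no.
Result: R.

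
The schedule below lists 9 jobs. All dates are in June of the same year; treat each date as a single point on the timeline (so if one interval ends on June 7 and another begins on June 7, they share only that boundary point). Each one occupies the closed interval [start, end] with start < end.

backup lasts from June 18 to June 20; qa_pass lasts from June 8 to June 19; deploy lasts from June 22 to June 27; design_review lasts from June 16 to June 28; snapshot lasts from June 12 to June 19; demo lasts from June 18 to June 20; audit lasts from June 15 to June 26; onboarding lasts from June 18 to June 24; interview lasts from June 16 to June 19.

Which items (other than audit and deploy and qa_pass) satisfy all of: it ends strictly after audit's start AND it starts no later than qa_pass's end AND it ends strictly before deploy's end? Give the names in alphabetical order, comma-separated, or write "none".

backup, demo, interview, onboarding, snapshot

Conditions: its end is strictly after audit's start (X.end > June 15) AND its start is no later than qa_pass's end (X.start <= June 19) AND its end is strictly before deploy's end (X.end < June 27).
backup: end June 20 > June 15? ✓; start June 18 <= June 19? ✓; end June 20 < June 27? ✓ → yes.
demo: end June 20 > June 15? ✓; start June 18 <= June 19? ✓; end June 20 < June 27? ✓ → yes.
design_review: end June 28 > June 15? ✓; start June 16 <= June 19? ✓; end June 28 < June 27? ✗ → no.
interview: end June 19 > June 15? ✓; start June 16 <= June 19? ✓; end June 19 < June 27? ✓ → yes.
onboarding: end June 24 > June 15? ✓; start June 18 <= June 19? ✓; end June 24 < June 27? ✓ → yes.
snapshot: end June 19 > June 15? ✓; start June 12 <= June 19? ✓; end June 19 < June 27? ✓ → yes.
Result: backup, demo, interview, onboarding, snapshot.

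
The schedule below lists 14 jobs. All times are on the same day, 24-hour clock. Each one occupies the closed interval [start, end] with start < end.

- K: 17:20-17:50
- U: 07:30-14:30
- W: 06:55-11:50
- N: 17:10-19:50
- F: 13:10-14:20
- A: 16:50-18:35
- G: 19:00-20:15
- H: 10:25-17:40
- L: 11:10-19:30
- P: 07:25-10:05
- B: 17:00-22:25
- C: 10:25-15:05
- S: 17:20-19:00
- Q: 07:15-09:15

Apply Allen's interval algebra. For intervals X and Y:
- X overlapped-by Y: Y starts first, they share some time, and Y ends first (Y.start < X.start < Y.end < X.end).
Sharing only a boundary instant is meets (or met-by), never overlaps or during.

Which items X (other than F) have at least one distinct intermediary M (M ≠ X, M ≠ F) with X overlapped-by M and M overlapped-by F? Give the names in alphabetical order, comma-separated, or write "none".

Target F = [13:10, 14:20].
Intermediaries M with M overlapped-by F: none.
Union: none.

none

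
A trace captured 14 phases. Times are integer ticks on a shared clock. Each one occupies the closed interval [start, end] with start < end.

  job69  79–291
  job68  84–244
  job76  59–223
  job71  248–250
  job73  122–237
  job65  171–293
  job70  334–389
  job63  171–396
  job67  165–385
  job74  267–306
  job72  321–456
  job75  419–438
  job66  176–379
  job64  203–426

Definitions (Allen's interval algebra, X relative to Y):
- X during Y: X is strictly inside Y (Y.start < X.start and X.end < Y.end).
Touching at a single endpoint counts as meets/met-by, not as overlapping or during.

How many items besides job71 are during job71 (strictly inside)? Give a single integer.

Target job71 = [248, 250].
job63 [171, 396] → contains → no.
job64 [203, 426] → contains → no.
job65 [171, 293] → contains → no.
job66 [176, 379] → contains → no.
job67 [165, 385] → contains → no.
job68 [84, 244] → before → no.
job69 [79, 291] → contains → no.
job70 [334, 389] → after → no.
job72 [321, 456] → after → no.
job73 [122, 237] → before → no.
job74 [267, 306] → after → no.
job75 [419, 438] → after → no.
job76 [59, 223] → before → no.
Total: 0.

0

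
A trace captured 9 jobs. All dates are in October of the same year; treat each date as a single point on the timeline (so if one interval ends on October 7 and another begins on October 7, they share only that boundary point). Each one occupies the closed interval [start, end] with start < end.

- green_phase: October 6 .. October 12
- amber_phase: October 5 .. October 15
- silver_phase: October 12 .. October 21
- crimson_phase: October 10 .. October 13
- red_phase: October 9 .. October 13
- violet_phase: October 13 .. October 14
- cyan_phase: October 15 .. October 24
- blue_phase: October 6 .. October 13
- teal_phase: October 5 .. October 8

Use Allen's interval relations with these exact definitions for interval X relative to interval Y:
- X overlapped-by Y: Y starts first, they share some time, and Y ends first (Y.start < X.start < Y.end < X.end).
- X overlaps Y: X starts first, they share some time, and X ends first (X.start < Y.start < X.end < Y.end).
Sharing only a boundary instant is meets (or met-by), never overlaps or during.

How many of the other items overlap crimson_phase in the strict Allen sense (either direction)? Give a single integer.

Target crimson_phase = [October 10, October 13].
amber_phase [October 5, October 15] → contains → no.
blue_phase [October 6, October 13] → finished-by → no.
cyan_phase [October 15, October 24] → after → no.
green_phase [October 6, October 12] → overlaps → counts.
red_phase [October 9, October 13] → finished-by → no.
silver_phase [October 12, October 21] → overlapped-by → counts.
teal_phase [October 5, October 8] → before → no.
violet_phase [October 13, October 14] → met-by → no.
Total: 2.

2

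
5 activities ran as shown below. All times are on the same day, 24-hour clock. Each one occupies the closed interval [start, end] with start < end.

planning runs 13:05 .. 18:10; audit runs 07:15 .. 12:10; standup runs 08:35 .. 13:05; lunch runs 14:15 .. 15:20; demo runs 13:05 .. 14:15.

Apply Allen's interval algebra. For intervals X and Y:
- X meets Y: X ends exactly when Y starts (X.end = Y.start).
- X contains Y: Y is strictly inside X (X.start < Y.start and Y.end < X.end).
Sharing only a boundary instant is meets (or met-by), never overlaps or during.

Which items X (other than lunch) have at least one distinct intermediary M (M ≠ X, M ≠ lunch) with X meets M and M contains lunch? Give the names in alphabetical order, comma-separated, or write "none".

Target lunch = [14:15, 15:20].
Intermediaries M with M contains lunch: planning.
Via planning — items with X meets planning: standup.
Union: standup.

standup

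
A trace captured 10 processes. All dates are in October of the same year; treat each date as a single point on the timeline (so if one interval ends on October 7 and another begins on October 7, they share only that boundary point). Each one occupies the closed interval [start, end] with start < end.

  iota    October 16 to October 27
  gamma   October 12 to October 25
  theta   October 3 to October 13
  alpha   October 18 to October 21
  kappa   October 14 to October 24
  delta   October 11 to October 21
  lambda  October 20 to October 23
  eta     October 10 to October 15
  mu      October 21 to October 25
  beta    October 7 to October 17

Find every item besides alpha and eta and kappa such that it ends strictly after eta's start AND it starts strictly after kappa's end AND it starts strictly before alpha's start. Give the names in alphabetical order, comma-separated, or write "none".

Conditions: its end is strictly after eta's start (X.end > October 10) AND its start is strictly after kappa's end (X.start > October 24) AND its start is strictly before alpha's start (X.start < October 18).
beta: end October 17 > October 10? ✓; start October 7 > October 24? ✗; start October 7 < October 18? ✓ → no.
delta: end October 21 > October 10? ✓; start October 11 > October 24? ✗; start October 11 < October 18? ✓ → no.
gamma: end October 25 > October 10? ✓; start October 12 > October 24? ✗; start October 12 < October 18? ✓ → no.
iota: end October 27 > October 10? ✓; start October 16 > October 24? ✗; start October 16 < October 18? ✓ → no.
lambda: end October 23 > October 10? ✓; start October 20 > October 24? ✗; start October 20 < October 18? ✗ → no.
mu: end October 25 > October 10? ✓; start October 21 > October 24? ✗; start October 21 < October 18? ✗ → no.
theta: end October 13 > October 10? ✓; start October 3 > October 24? ✗; start October 3 < October 18? ✓ → no.
Result: none.

none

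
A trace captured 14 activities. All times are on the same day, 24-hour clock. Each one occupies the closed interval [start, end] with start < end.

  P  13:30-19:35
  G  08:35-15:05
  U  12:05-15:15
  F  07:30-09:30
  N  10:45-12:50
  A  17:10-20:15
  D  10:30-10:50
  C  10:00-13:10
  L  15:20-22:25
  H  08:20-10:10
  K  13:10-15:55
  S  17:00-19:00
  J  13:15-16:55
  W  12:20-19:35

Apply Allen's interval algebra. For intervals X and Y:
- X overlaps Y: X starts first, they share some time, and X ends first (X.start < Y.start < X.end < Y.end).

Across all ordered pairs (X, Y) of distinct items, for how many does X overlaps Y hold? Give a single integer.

Checking all 182 ordered pairs for relation 'overlaps'; matching pairs in alphabetical order:
(C, U): C overlaps U ✓
(C, W): C overlaps W ✓
(D, N): D overlaps N ✓
(F, G): F overlaps G ✓
(F, H): F overlaps H ✓
(G, J): G overlaps J ✓
(G, K): G overlaps K ✓
(G, P): G overlaps P ✓
(G, U): G overlaps U ✓
(G, W): G overlaps W ✓
(H, C): H overlaps C ✓
(H, G): H overlaps G ✓
(J, L): J overlaps L ✓
(J, P): J overlaps P ✓
(K, J): K overlaps J ✓
(K, L): K overlaps L ✓
(K, P): K overlaps P ✓
(N, U): N overlaps U ✓
(N, W): N overlaps W ✓
(P, A): P overlaps A ✓
(P, L): P overlaps L ✓
(S, A): S overlaps A ✓
(U, J): U overlaps J ✓
(U, K): U overlaps K ✓
... plus 4 further pairs not listed.
Count: 28.

28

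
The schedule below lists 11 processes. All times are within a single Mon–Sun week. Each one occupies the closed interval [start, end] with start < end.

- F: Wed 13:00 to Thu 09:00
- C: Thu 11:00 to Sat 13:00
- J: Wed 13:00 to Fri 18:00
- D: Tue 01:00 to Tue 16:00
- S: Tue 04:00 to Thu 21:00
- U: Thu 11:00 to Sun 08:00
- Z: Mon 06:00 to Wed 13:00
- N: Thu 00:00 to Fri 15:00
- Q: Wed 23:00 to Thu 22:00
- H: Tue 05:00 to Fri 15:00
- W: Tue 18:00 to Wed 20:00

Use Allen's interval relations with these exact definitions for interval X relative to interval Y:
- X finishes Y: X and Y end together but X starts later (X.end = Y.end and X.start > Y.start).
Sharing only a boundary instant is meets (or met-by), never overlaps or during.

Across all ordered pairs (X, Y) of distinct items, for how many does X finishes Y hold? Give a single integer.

1

Checking all 110 ordered pairs for relation 'finishes'; matching pairs in alphabetical order:
(N, H): N finishes H ✓
Count: 1.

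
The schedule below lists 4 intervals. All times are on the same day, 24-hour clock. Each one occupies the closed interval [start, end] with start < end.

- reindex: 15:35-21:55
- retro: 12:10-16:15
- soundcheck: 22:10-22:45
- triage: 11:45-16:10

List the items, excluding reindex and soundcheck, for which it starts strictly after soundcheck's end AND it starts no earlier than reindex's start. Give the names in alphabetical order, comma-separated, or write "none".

Conditions: its start is strictly after soundcheck's end (X.start > 22:45) AND its start is no earlier than reindex's start (X.start >= 15:35).
retro: start 12:10 > 22:45? ✗; start 12:10 >= 15:35? ✗ → no.
triage: start 11:45 > 22:45? ✗; start 11:45 >= 15:35? ✗ → no.
Result: none.

none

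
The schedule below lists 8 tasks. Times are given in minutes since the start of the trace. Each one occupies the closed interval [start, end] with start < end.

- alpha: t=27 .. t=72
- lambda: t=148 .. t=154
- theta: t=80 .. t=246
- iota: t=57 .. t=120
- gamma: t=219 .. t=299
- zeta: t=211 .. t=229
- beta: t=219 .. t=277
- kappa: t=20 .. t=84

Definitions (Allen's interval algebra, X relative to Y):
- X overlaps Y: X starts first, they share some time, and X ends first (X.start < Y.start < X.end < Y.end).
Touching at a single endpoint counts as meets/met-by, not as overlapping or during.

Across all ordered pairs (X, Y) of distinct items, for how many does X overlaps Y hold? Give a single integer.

Checking all 56 ordered pairs for relation 'overlaps'; matching pairs in alphabetical order:
(alpha, iota): alpha overlaps iota ✓
(iota, theta): iota overlaps theta ✓
(kappa, iota): kappa overlaps iota ✓
(kappa, theta): kappa overlaps theta ✓
(theta, beta): theta overlaps beta ✓
(theta, gamma): theta overlaps gamma ✓
(zeta, beta): zeta overlaps beta ✓
(zeta, gamma): zeta overlaps gamma ✓
Count: 8.

8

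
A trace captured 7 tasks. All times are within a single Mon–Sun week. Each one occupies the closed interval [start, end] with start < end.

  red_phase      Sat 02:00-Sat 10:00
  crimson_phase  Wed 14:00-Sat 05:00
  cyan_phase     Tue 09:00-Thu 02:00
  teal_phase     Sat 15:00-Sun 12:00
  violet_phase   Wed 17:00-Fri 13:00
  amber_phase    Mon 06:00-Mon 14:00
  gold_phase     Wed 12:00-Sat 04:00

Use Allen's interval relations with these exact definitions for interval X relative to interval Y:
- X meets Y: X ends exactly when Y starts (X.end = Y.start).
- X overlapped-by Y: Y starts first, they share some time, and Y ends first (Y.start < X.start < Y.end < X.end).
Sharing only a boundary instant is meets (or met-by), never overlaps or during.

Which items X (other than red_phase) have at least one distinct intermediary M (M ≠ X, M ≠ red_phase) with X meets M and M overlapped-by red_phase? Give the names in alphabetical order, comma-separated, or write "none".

Target red_phase = [Sat 02:00, Sat 10:00].
Intermediaries M with M overlapped-by red_phase: none.
Union: none.

none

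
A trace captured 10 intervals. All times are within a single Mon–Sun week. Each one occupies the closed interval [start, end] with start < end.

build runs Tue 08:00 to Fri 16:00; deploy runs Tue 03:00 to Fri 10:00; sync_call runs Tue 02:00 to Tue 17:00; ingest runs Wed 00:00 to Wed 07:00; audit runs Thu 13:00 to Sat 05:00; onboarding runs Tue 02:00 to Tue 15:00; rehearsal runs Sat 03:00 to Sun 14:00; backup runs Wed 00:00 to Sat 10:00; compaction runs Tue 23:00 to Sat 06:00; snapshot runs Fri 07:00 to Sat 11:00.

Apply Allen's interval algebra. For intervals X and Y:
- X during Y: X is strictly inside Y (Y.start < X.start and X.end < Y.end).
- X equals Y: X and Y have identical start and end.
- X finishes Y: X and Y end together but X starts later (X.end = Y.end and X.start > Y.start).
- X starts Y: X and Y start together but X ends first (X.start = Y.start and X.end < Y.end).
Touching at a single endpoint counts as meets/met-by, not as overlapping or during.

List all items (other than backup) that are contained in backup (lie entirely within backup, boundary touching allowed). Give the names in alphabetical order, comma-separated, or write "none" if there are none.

Target backup = [Wed 00:00, Sat 10:00].
audit [Thu 13:00, Sat 05:00] → during → yes.
build [Tue 08:00, Fri 16:00] → overlaps → no.
compaction [Tue 23:00, Sat 06:00] → overlaps → no.
deploy [Tue 03:00, Fri 10:00] → overlaps → no.
ingest [Wed 00:00, Wed 07:00] → starts → yes.
onboarding [Tue 02:00, Tue 15:00] → before → no.
rehearsal [Sat 03:00, Sun 14:00] → overlapped-by → no.
snapshot [Fri 07:00, Sat 11:00] → overlapped-by → no.
sync_call [Tue 02:00, Tue 17:00] → before → no.
Result: audit, ingest.

audit, ingest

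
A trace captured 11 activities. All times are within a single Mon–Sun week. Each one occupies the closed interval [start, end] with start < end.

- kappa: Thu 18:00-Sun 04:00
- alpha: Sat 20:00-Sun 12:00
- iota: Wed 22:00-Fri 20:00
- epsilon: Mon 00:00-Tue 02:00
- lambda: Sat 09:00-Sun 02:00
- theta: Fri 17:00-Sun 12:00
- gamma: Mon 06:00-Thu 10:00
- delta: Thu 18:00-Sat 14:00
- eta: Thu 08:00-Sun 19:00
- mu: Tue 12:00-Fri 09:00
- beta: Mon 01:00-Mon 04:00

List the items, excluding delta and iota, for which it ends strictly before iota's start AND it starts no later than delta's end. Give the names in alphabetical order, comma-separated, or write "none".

Conditions: its end is strictly before iota's start (X.end < Wed 22:00) AND its start is no later than delta's end (X.start <= Sat 14:00).
alpha: end Sun 12:00 < Wed 22:00? ✗; start Sat 20:00 <= Sat 14:00? ✗ → no.
beta: end Mon 04:00 < Wed 22:00? ✓; start Mon 01:00 <= Sat 14:00? ✓ → yes.
epsilon: end Tue 02:00 < Wed 22:00? ✓; start Mon 00:00 <= Sat 14:00? ✓ → yes.
eta: end Sun 19:00 < Wed 22:00? ✗; start Thu 08:00 <= Sat 14:00? ✓ → no.
gamma: end Thu 10:00 < Wed 22:00? ✗; start Mon 06:00 <= Sat 14:00? ✓ → no.
kappa: end Sun 04:00 < Wed 22:00? ✗; start Thu 18:00 <= Sat 14:00? ✓ → no.
lambda: end Sun 02:00 < Wed 22:00? ✗; start Sat 09:00 <= Sat 14:00? ✓ → no.
mu: end Fri 09:00 < Wed 22:00? ✗; start Tue 12:00 <= Sat 14:00? ✓ → no.
theta: end Sun 12:00 < Wed 22:00? ✗; start Fri 17:00 <= Sat 14:00? ✓ → no.
Result: beta, epsilon.

beta, epsilon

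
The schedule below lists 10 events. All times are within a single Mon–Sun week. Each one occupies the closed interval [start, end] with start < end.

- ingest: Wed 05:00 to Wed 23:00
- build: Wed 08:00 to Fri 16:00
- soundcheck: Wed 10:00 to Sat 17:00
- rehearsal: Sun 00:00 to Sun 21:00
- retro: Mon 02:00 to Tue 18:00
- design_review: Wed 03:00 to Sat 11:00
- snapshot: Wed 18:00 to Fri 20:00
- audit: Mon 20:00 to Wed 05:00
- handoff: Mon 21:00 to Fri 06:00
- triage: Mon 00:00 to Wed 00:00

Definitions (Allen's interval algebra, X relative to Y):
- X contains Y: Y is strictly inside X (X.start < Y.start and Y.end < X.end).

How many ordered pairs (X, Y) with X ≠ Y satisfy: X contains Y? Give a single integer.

Checking all 90 ordered pairs for relation 'contains'; matching pairs in alphabetical order:
(design_review, build): design_review contains build ✓
(design_review, ingest): design_review contains ingest ✓
(design_review, snapshot): design_review contains snapshot ✓
(handoff, ingest): handoff contains ingest ✓
(soundcheck, snapshot): soundcheck contains snapshot ✓
(triage, retro): triage contains retro ✓
Count: 6.

6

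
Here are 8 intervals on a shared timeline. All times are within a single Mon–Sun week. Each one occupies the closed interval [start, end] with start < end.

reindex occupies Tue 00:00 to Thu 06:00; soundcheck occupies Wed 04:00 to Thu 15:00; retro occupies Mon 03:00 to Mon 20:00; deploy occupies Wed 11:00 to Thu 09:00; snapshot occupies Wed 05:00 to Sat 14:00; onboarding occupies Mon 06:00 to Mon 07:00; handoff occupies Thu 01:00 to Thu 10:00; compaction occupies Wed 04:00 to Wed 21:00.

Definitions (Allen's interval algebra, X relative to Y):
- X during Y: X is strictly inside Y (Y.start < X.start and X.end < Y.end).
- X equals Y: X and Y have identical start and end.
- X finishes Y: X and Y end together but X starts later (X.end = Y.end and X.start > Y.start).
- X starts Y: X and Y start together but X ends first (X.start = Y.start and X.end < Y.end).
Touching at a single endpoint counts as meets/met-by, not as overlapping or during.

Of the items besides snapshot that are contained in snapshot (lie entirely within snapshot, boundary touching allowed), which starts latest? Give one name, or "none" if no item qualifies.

handoff

Target snapshot = [Wed 05:00, Sat 14:00].
compaction [Wed 04:00, Wed 21:00] → overlaps → excluded.
deploy [Wed 11:00, Thu 09:00] → during → candidate.
handoff [Thu 01:00, Thu 10:00] → during → candidate.
onboarding [Mon 06:00, Mon 07:00] → before → excluded.
reindex [Tue 00:00, Thu 06:00] → overlaps → excluded.
retro [Mon 03:00, Mon 20:00] → before → excluded.
soundcheck [Wed 04:00, Thu 15:00] → overlaps → excluded.
Among candidates, latest start is Thu 01:00 → handoff.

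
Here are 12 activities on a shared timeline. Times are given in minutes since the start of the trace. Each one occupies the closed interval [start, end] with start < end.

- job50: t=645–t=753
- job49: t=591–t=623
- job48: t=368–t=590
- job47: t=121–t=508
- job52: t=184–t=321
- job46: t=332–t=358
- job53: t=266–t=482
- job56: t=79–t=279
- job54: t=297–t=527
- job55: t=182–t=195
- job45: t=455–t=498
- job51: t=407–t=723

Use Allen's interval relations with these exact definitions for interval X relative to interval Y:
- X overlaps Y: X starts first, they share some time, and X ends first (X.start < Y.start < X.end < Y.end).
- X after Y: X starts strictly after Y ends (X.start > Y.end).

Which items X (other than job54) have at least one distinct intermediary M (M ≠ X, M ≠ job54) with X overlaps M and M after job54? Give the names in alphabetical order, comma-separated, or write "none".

Target job54 = [t=297, t=527].
Intermediaries M with M after job54: job49, job50.
Via job49 — items with X overlaps job49: none.
Via job50 — items with X overlaps job50: job51.
Union: job51.

job51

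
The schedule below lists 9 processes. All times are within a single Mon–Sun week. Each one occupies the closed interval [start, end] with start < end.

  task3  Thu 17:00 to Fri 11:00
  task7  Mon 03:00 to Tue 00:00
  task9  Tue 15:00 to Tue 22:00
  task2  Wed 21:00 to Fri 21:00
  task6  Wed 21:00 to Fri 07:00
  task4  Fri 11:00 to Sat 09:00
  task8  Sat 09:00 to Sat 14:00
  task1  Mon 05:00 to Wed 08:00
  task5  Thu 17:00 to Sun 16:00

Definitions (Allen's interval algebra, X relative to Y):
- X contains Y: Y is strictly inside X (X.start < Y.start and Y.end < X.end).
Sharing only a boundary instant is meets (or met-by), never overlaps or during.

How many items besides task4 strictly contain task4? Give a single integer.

1

Target task4 = [Fri 11:00, Sat 09:00].
task1 [Mon 05:00, Wed 08:00] → before → no.
task2 [Wed 21:00, Fri 21:00] → overlaps → no.
task3 [Thu 17:00, Fri 11:00] → meets → no.
task5 [Thu 17:00, Sun 16:00] → contains → counts.
task6 [Wed 21:00, Fri 07:00] → before → no.
task7 [Mon 03:00, Tue 00:00] → before → no.
task8 [Sat 09:00, Sat 14:00] → met-by → no.
task9 [Tue 15:00, Tue 22:00] → before → no.
Total: 1.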